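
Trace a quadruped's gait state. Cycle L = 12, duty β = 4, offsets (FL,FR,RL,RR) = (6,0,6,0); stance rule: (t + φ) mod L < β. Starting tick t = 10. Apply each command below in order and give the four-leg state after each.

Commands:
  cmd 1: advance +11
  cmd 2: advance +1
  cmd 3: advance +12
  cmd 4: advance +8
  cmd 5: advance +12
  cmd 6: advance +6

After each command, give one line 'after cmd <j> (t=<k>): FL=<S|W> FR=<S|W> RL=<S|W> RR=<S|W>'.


after cmd 1 (t=21): FL=S FR=W RL=S RR=W
after cmd 2 (t=22): FL=W FR=W RL=W RR=W
after cmd 3 (t=34): FL=W FR=W RL=W RR=W
after cmd 4 (t=42): FL=S FR=W RL=S RR=W
after cmd 5 (t=54): FL=S FR=W RL=S RR=W
after cmd 6 (t=60): FL=W FR=S RL=W RR=S

start t=10: FL=W FR=W RL=W RR=W
cmd 1: advance +11 → t=21, phase=(3,9,3,9) → FL=S FR=W RL=S RR=W
cmd 2: advance +1 → t=22, phase=(4,10,4,10) → FL=W FR=W RL=W RR=W
cmd 3: advance +12 → t=34, phase=(4,10,4,10) → FL=W FR=W RL=W RR=W
cmd 4: advance +8 → t=42, phase=(0,6,0,6) → FL=S FR=W RL=S RR=W
cmd 5: advance +12 → t=54, phase=(0,6,0,6) → FL=S FR=W RL=S RR=W
cmd 6: advance +6 → t=60, phase=(6,0,6,0) → FL=W FR=S RL=W RR=S


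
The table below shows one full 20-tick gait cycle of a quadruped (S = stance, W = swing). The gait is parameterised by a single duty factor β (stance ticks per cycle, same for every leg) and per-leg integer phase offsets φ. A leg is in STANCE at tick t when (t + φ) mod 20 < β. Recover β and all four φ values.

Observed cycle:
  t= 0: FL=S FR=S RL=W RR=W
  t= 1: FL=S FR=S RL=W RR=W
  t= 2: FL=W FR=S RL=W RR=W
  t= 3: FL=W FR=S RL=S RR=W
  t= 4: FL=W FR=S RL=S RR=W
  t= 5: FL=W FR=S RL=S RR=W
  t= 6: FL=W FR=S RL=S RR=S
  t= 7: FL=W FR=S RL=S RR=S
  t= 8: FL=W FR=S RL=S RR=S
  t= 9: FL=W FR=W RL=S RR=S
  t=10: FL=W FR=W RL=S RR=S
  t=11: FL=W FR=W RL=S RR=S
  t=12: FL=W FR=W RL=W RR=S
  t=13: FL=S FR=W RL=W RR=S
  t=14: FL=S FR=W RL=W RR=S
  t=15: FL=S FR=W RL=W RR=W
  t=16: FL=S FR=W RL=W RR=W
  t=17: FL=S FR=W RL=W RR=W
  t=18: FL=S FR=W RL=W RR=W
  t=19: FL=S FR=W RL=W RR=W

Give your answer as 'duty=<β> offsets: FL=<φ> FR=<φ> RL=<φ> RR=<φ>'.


duty β = stance ticks per leg = 9
FL: stance ticks = 9; W→S at t=13 → φ=7
FR: stance ticks = 9; W→S at t=0 → φ=0
RL: stance ticks = 9; W→S at t=3 → φ=17
RR: stance ticks = 9; W→S at t=6 → φ=14

duty=9 offsets: FL=7 FR=0 RL=17 RR=14


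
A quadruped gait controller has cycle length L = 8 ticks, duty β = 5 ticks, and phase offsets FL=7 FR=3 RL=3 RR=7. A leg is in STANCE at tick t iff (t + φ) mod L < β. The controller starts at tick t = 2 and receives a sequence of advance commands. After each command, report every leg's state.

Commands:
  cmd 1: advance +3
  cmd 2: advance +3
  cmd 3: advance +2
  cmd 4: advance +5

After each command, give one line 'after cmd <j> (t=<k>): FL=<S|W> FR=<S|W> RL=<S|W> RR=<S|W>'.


after cmd 1 (t=5): FL=S FR=S RL=S RR=S
after cmd 2 (t=8): FL=W FR=S RL=S RR=W
after cmd 3 (t=10): FL=S FR=W RL=W RR=S
after cmd 4 (t=15): FL=W FR=S RL=S RR=W

start t=2: FL=S FR=W RL=W RR=S
cmd 1: advance +3 → t=5, phase=(4,0,0,4) → FL=S FR=S RL=S RR=S
cmd 2: advance +3 → t=8, phase=(7,3,3,7) → FL=W FR=S RL=S RR=W
cmd 3: advance +2 → t=10, phase=(1,5,5,1) → FL=S FR=W RL=W RR=S
cmd 4: advance +5 → t=15, phase=(6,2,2,6) → FL=W FR=S RL=S RR=W


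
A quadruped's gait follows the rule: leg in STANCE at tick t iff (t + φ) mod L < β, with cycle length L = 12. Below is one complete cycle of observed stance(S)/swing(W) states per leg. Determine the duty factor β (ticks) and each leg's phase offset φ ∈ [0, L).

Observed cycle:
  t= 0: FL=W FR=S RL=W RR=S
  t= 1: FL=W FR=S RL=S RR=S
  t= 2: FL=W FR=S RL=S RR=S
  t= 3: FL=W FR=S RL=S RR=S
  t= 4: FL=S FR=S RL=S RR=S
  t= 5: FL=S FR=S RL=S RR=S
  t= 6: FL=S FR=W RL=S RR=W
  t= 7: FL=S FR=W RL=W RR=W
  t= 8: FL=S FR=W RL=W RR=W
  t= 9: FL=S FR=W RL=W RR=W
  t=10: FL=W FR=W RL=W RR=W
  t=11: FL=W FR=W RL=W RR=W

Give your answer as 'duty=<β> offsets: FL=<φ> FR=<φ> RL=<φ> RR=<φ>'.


duty β = stance ticks per leg = 6
FL: stance ticks = 6; W→S at t=4 → φ=8
FR: stance ticks = 6; W→S at t=0 → φ=0
RL: stance ticks = 6; W→S at t=1 → φ=11
RR: stance ticks = 6; W→S at t=0 → φ=0

duty=6 offsets: FL=8 FR=0 RL=11 RR=0


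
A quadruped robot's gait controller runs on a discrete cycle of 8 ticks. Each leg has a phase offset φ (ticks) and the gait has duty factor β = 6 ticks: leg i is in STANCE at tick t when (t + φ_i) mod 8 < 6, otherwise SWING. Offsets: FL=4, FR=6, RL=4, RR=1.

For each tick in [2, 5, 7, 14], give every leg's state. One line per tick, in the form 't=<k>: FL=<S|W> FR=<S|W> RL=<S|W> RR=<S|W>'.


t=2: phase=(6,0,6,3) vs β=6 → FL=W FR=S RL=W RR=S
t=5: phase=(1,3,1,6) vs β=6 → FL=S FR=S RL=S RR=W
t=7: phase=(3,5,3,0) vs β=6 → FL=S FR=S RL=S RR=S
t=14: phase=(2,4,2,7) vs β=6 → FL=S FR=S RL=S RR=W

t=2: FL=W FR=S RL=W RR=S
t=5: FL=S FR=S RL=S RR=W
t=7: FL=S FR=S RL=S RR=S
t=14: FL=S FR=S RL=S RR=W


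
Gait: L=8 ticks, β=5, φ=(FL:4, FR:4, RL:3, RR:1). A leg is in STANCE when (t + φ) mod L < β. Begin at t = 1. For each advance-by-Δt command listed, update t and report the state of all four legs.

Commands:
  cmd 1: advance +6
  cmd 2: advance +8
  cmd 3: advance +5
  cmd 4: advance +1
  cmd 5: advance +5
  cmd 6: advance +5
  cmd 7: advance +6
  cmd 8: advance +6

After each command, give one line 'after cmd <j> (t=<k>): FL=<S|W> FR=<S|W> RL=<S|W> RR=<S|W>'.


start t=1: FL=W FR=W RL=S RR=S
cmd 1: advance +6 → t=7, phase=(3,3,2,0) → FL=S FR=S RL=S RR=S
cmd 2: advance +8 → t=15, phase=(3,3,2,0) → FL=S FR=S RL=S RR=S
cmd 3: advance +5 → t=20, phase=(0,0,7,5) → FL=S FR=S RL=W RR=W
cmd 4: advance +1 → t=21, phase=(1,1,0,6) → FL=S FR=S RL=S RR=W
cmd 5: advance +5 → t=26, phase=(6,6,5,3) → FL=W FR=W RL=W RR=S
cmd 6: advance +5 → t=31, phase=(3,3,2,0) → FL=S FR=S RL=S RR=S
cmd 7: advance +6 → t=37, phase=(1,1,0,6) → FL=S FR=S RL=S RR=W
cmd 8: advance +6 → t=43, phase=(7,7,6,4) → FL=W FR=W RL=W RR=S

after cmd 1 (t=7): FL=S FR=S RL=S RR=S
after cmd 2 (t=15): FL=S FR=S RL=S RR=S
after cmd 3 (t=20): FL=S FR=S RL=W RR=W
after cmd 4 (t=21): FL=S FR=S RL=S RR=W
after cmd 5 (t=26): FL=W FR=W RL=W RR=S
after cmd 6 (t=31): FL=S FR=S RL=S RR=S
after cmd 7 (t=37): FL=S FR=S RL=S RR=W
after cmd 8 (t=43): FL=W FR=W RL=W RR=S


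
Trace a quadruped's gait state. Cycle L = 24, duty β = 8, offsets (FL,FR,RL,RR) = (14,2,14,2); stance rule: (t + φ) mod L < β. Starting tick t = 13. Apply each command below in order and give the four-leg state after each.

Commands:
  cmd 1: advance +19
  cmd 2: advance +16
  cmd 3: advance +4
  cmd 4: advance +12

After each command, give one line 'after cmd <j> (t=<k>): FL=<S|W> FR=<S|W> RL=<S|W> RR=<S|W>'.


after cmd 1 (t=32): FL=W FR=W RL=W RR=W
after cmd 2 (t=48): FL=W FR=S RL=W RR=S
after cmd 3 (t=52): FL=W FR=S RL=W RR=S
after cmd 4 (t=64): FL=S FR=W RL=S RR=W

start t=13: FL=S FR=W RL=S RR=W
cmd 1: advance +19 → t=32, phase=(22,10,22,10) → FL=W FR=W RL=W RR=W
cmd 2: advance +16 → t=48, phase=(14,2,14,2) → FL=W FR=S RL=W RR=S
cmd 3: advance +4 → t=52, phase=(18,6,18,6) → FL=W FR=S RL=W RR=S
cmd 4: advance +12 → t=64, phase=(6,18,6,18) → FL=S FR=W RL=S RR=W


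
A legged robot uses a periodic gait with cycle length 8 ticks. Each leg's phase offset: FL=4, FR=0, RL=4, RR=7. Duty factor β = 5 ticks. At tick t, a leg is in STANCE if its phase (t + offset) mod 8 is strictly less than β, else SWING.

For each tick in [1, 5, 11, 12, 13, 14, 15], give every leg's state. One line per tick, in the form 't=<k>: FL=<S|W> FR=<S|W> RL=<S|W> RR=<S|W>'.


t=1: phase=(5,1,5,0) vs β=5 → FL=W FR=S RL=W RR=S
t=5: phase=(1,5,1,4) vs β=5 → FL=S FR=W RL=S RR=S
t=11: phase=(7,3,7,2) vs β=5 → FL=W FR=S RL=W RR=S
t=12: phase=(0,4,0,3) vs β=5 → FL=S FR=S RL=S RR=S
t=13: phase=(1,5,1,4) vs β=5 → FL=S FR=W RL=S RR=S
t=14: phase=(2,6,2,5) vs β=5 → FL=S FR=W RL=S RR=W
t=15: phase=(3,7,3,6) vs β=5 → FL=S FR=W RL=S RR=W

t=1: FL=W FR=S RL=W RR=S
t=5: FL=S FR=W RL=S RR=S
t=11: FL=W FR=S RL=W RR=S
t=12: FL=S FR=S RL=S RR=S
t=13: FL=S FR=W RL=S RR=S
t=14: FL=S FR=W RL=S RR=W
t=15: FL=S FR=W RL=S RR=W


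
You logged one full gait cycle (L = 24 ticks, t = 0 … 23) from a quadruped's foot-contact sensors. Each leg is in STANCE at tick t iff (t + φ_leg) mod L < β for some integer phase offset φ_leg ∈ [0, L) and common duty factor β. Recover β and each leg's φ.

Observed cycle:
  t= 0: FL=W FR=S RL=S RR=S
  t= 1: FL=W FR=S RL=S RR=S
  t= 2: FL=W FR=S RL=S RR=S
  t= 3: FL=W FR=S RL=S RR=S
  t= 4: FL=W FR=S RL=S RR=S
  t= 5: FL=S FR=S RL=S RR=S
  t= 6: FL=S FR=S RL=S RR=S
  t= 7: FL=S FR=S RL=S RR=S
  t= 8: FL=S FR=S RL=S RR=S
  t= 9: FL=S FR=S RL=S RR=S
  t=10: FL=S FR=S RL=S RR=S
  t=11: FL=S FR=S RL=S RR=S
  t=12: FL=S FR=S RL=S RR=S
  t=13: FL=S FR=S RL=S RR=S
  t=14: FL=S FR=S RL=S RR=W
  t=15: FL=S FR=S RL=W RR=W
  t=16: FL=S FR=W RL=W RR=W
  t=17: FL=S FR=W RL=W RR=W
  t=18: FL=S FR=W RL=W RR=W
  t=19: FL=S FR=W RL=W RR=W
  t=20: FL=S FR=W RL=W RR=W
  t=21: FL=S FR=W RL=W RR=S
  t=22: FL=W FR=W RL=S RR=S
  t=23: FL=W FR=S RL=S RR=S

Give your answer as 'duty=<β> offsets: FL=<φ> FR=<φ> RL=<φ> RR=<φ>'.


duty=17 offsets: FL=19 FR=1 RL=2 RR=3

duty β = stance ticks per leg = 17
FL: stance ticks = 17; W→S at t=5 → φ=19
FR: stance ticks = 17; W→S at t=23 → φ=1
RL: stance ticks = 17; W→S at t=22 → φ=2
RR: stance ticks = 17; W→S at t=21 → φ=3


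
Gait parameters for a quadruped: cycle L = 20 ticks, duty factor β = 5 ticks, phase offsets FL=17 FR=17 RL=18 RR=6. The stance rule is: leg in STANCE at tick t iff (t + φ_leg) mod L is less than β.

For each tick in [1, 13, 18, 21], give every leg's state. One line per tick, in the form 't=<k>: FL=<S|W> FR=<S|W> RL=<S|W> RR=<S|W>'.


t=1: phase=(18,18,19,7) vs β=5 → FL=W FR=W RL=W RR=W
t=13: phase=(10,10,11,19) vs β=5 → FL=W FR=W RL=W RR=W
t=18: phase=(15,15,16,4) vs β=5 → FL=W FR=W RL=W RR=S
t=21: phase=(18,18,19,7) vs β=5 → FL=W FR=W RL=W RR=W

t=1: FL=W FR=W RL=W RR=W
t=13: FL=W FR=W RL=W RR=W
t=18: FL=W FR=W RL=W RR=S
t=21: FL=W FR=W RL=W RR=W


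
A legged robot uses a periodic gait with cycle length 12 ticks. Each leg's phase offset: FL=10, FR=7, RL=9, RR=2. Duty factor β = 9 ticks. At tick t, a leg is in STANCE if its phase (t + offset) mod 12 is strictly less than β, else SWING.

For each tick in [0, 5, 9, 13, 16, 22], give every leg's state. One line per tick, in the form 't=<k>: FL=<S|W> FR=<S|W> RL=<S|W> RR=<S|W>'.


t=0: FL=W FR=S RL=W RR=S
t=5: FL=S FR=S RL=S RR=S
t=9: FL=S FR=S RL=S RR=W
t=13: FL=W FR=S RL=W RR=S
t=16: FL=S FR=W RL=S RR=S
t=22: FL=S FR=S RL=S RR=S

t=0: phase=(10,7,9,2) vs β=9 → FL=W FR=S RL=W RR=S
t=5: phase=(3,0,2,7) vs β=9 → FL=S FR=S RL=S RR=S
t=9: phase=(7,4,6,11) vs β=9 → FL=S FR=S RL=S RR=W
t=13: phase=(11,8,10,3) vs β=9 → FL=W FR=S RL=W RR=S
t=16: phase=(2,11,1,6) vs β=9 → FL=S FR=W RL=S RR=S
t=22: phase=(8,5,7,0) vs β=9 → FL=S FR=S RL=S RR=S


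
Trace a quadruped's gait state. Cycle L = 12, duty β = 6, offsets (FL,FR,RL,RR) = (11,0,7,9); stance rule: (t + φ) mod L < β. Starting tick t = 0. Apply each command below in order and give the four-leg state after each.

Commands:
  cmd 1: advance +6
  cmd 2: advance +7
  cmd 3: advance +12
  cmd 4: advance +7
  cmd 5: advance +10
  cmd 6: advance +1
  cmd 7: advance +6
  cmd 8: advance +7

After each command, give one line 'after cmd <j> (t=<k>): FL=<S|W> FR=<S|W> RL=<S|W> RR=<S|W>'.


start t=0: FL=W FR=S RL=W RR=W
cmd 1: advance +6 → t=6, phase=(5,6,1,3) → FL=S FR=W RL=S RR=S
cmd 2: advance +7 → t=13, phase=(0,1,8,10) → FL=S FR=S RL=W RR=W
cmd 3: advance +12 → t=25, phase=(0,1,8,10) → FL=S FR=S RL=W RR=W
cmd 4: advance +7 → t=32, phase=(7,8,3,5) → FL=W FR=W RL=S RR=S
cmd 5: advance +10 → t=42, phase=(5,6,1,3) → FL=S FR=W RL=S RR=S
cmd 6: advance +1 → t=43, phase=(6,7,2,4) → FL=W FR=W RL=S RR=S
cmd 7: advance +6 → t=49, phase=(0,1,8,10) → FL=S FR=S RL=W RR=W
cmd 8: advance +7 → t=56, phase=(7,8,3,5) → FL=W FR=W RL=S RR=S

after cmd 1 (t=6): FL=S FR=W RL=S RR=S
after cmd 2 (t=13): FL=S FR=S RL=W RR=W
after cmd 3 (t=25): FL=S FR=S RL=W RR=W
after cmd 4 (t=32): FL=W FR=W RL=S RR=S
after cmd 5 (t=42): FL=S FR=W RL=S RR=S
after cmd 6 (t=43): FL=W FR=W RL=S RR=S
after cmd 7 (t=49): FL=S FR=S RL=W RR=W
after cmd 8 (t=56): FL=W FR=W RL=S RR=S


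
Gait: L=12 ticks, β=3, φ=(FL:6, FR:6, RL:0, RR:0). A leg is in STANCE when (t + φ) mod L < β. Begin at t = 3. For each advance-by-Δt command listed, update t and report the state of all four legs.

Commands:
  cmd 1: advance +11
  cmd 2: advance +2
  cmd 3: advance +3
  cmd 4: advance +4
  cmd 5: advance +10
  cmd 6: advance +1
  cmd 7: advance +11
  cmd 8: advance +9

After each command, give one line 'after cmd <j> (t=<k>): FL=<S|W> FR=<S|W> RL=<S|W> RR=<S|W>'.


after cmd 1 (t=14): FL=W FR=W RL=S RR=S
after cmd 2 (t=16): FL=W FR=W RL=W RR=W
after cmd 3 (t=19): FL=S FR=S RL=W RR=W
after cmd 4 (t=23): FL=W FR=W RL=W RR=W
after cmd 5 (t=33): FL=W FR=W RL=W RR=W
after cmd 6 (t=34): FL=W FR=W RL=W RR=W
after cmd 7 (t=45): FL=W FR=W RL=W RR=W
after cmd 8 (t=54): FL=S FR=S RL=W RR=W

start t=3: FL=W FR=W RL=W RR=W
cmd 1: advance +11 → t=14, phase=(8,8,2,2) → FL=W FR=W RL=S RR=S
cmd 2: advance +2 → t=16, phase=(10,10,4,4) → FL=W FR=W RL=W RR=W
cmd 3: advance +3 → t=19, phase=(1,1,7,7) → FL=S FR=S RL=W RR=W
cmd 4: advance +4 → t=23, phase=(5,5,11,11) → FL=W FR=W RL=W RR=W
cmd 5: advance +10 → t=33, phase=(3,3,9,9) → FL=W FR=W RL=W RR=W
cmd 6: advance +1 → t=34, phase=(4,4,10,10) → FL=W FR=W RL=W RR=W
cmd 7: advance +11 → t=45, phase=(3,3,9,9) → FL=W FR=W RL=W RR=W
cmd 8: advance +9 → t=54, phase=(0,0,6,6) → FL=S FR=S RL=W RR=W


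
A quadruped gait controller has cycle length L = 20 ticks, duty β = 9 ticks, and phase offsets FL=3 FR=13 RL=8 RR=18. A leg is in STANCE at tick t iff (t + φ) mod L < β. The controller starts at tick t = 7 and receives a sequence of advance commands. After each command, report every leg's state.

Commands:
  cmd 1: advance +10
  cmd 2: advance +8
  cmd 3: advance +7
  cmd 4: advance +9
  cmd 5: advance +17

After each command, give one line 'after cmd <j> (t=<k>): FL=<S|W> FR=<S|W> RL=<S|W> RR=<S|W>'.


after cmd 1 (t=17): FL=S FR=W RL=S RR=W
after cmd 2 (t=25): FL=S FR=W RL=W RR=S
after cmd 3 (t=32): FL=W FR=S RL=S RR=W
after cmd 4 (t=41): FL=S FR=W RL=W RR=W
after cmd 5 (t=58): FL=S FR=W RL=S RR=W

start t=7: FL=W FR=S RL=W RR=S
cmd 1: advance +10 → t=17, phase=(0,10,5,15) → FL=S FR=W RL=S RR=W
cmd 2: advance +8 → t=25, phase=(8,18,13,3) → FL=S FR=W RL=W RR=S
cmd 3: advance +7 → t=32, phase=(15,5,0,10) → FL=W FR=S RL=S RR=W
cmd 4: advance +9 → t=41, phase=(4,14,9,19) → FL=S FR=W RL=W RR=W
cmd 5: advance +17 → t=58, phase=(1,11,6,16) → FL=S FR=W RL=S RR=W


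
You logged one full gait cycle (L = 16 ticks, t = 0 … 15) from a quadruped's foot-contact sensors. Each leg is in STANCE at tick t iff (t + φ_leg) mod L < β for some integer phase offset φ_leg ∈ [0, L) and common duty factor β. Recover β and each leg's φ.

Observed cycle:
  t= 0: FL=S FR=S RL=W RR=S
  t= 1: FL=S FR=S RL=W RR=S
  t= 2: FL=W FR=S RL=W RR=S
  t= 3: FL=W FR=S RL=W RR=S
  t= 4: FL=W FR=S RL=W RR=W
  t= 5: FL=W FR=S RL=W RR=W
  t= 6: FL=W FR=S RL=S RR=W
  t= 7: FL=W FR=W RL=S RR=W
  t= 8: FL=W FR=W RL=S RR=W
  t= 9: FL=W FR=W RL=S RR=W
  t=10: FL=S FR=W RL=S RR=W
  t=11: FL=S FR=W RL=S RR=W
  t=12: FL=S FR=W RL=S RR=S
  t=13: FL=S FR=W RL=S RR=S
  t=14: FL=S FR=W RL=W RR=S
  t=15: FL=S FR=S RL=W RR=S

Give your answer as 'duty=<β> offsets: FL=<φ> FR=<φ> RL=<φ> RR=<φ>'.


duty β = stance ticks per leg = 8
FL: stance ticks = 8; W→S at t=10 → φ=6
FR: stance ticks = 8; W→S at t=15 → φ=1
RL: stance ticks = 8; W→S at t=6 → φ=10
RR: stance ticks = 8; W→S at t=12 → φ=4

duty=8 offsets: FL=6 FR=1 RL=10 RR=4


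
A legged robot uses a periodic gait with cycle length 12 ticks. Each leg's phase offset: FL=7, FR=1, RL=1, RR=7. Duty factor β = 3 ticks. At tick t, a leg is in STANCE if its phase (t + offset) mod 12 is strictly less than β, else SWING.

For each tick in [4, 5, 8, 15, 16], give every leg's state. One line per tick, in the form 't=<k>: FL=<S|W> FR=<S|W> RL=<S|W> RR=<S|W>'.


t=4: FL=W FR=W RL=W RR=W
t=5: FL=S FR=W RL=W RR=S
t=8: FL=W FR=W RL=W RR=W
t=15: FL=W FR=W RL=W RR=W
t=16: FL=W FR=W RL=W RR=W

t=4: phase=(11,5,5,11) vs β=3 → FL=W FR=W RL=W RR=W
t=5: phase=(0,6,6,0) vs β=3 → FL=S FR=W RL=W RR=S
t=8: phase=(3,9,9,3) vs β=3 → FL=W FR=W RL=W RR=W
t=15: phase=(10,4,4,10) vs β=3 → FL=W FR=W RL=W RR=W
t=16: phase=(11,5,5,11) vs β=3 → FL=W FR=W RL=W RR=W


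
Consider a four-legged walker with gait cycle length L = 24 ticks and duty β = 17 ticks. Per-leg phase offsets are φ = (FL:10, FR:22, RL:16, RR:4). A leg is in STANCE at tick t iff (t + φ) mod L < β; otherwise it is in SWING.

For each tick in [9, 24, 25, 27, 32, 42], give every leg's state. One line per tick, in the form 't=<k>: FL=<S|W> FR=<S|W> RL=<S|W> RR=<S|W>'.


t=9: FL=W FR=S RL=S RR=S
t=24: FL=S FR=W RL=S RR=S
t=25: FL=S FR=W RL=W RR=S
t=27: FL=S FR=S RL=W RR=S
t=32: FL=W FR=S RL=S RR=S
t=42: FL=S FR=S RL=S RR=W

t=9: phase=(19,7,1,13) vs β=17 → FL=W FR=S RL=S RR=S
t=24: phase=(10,22,16,4) vs β=17 → FL=S FR=W RL=S RR=S
t=25: phase=(11,23,17,5) vs β=17 → FL=S FR=W RL=W RR=S
t=27: phase=(13,1,19,7) vs β=17 → FL=S FR=S RL=W RR=S
t=32: phase=(18,6,0,12) vs β=17 → FL=W FR=S RL=S RR=S
t=42: phase=(4,16,10,22) vs β=17 → FL=S FR=S RL=S RR=W


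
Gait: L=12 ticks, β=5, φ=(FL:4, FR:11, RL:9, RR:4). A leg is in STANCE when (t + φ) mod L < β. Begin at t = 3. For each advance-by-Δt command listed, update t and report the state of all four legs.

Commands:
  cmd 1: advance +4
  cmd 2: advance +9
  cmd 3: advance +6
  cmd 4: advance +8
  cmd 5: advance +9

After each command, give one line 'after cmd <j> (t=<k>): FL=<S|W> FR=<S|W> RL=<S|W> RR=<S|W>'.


after cmd 1 (t=7): FL=W FR=W RL=S RR=W
after cmd 2 (t=16): FL=W FR=S RL=S RR=W
after cmd 3 (t=22): FL=S FR=W RL=W RR=S
after cmd 4 (t=30): FL=W FR=W RL=S RR=W
after cmd 5 (t=39): FL=W FR=S RL=S RR=W

start t=3: FL=W FR=S RL=S RR=W
cmd 1: advance +4 → t=7, phase=(11,6,4,11) → FL=W FR=W RL=S RR=W
cmd 2: advance +9 → t=16, phase=(8,3,1,8) → FL=W FR=S RL=S RR=W
cmd 3: advance +6 → t=22, phase=(2,9,7,2) → FL=S FR=W RL=W RR=S
cmd 4: advance +8 → t=30, phase=(10,5,3,10) → FL=W FR=W RL=S RR=W
cmd 5: advance +9 → t=39, phase=(7,2,0,7) → FL=W FR=S RL=S RR=W


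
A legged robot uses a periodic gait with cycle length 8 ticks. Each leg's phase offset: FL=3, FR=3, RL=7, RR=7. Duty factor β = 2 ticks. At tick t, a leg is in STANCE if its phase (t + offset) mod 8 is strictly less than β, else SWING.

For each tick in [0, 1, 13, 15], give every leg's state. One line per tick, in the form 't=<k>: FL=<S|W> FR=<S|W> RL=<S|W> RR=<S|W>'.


t=0: FL=W FR=W RL=W RR=W
t=1: FL=W FR=W RL=S RR=S
t=13: FL=S FR=S RL=W RR=W
t=15: FL=W FR=W RL=W RR=W

t=0: phase=(3,3,7,7) vs β=2 → FL=W FR=W RL=W RR=W
t=1: phase=(4,4,0,0) vs β=2 → FL=W FR=W RL=S RR=S
t=13: phase=(0,0,4,4) vs β=2 → FL=S FR=S RL=W RR=W
t=15: phase=(2,2,6,6) vs β=2 → FL=W FR=W RL=W RR=W


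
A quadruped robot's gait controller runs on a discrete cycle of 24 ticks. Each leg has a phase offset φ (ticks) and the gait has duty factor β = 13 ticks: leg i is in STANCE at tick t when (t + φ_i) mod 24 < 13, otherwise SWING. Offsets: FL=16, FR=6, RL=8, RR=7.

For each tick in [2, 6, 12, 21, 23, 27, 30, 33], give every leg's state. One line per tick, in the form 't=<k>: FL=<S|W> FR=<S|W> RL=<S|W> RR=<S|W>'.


t=2: FL=W FR=S RL=S RR=S
t=6: FL=W FR=S RL=W RR=W
t=12: FL=S FR=W RL=W RR=W
t=21: FL=W FR=S RL=S RR=S
t=23: FL=W FR=S RL=S RR=S
t=27: FL=W FR=S RL=S RR=S
t=30: FL=W FR=S RL=W RR=W
t=33: FL=S FR=W RL=W RR=W

t=2: phase=(18,8,10,9) vs β=13 → FL=W FR=S RL=S RR=S
t=6: phase=(22,12,14,13) vs β=13 → FL=W FR=S RL=W RR=W
t=12: phase=(4,18,20,19) vs β=13 → FL=S FR=W RL=W RR=W
t=21: phase=(13,3,5,4) vs β=13 → FL=W FR=S RL=S RR=S
t=23: phase=(15,5,7,6) vs β=13 → FL=W FR=S RL=S RR=S
t=27: phase=(19,9,11,10) vs β=13 → FL=W FR=S RL=S RR=S
t=30: phase=(22,12,14,13) vs β=13 → FL=W FR=S RL=W RR=W
t=33: phase=(1,15,17,16) vs β=13 → FL=S FR=W RL=W RR=W


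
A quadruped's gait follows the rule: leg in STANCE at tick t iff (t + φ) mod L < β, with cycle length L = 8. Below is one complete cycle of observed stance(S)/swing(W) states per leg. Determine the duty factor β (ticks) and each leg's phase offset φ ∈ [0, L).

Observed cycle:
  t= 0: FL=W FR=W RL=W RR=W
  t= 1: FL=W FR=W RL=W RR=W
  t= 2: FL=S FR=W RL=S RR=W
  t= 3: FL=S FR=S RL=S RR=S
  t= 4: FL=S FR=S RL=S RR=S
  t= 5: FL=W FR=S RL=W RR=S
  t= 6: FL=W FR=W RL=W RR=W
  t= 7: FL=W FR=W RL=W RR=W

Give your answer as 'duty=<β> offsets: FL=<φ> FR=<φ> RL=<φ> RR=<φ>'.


duty=3 offsets: FL=6 FR=5 RL=6 RR=5

duty β = stance ticks per leg = 3
FL: stance ticks = 3; W→S at t=2 → φ=6
FR: stance ticks = 3; W→S at t=3 → φ=5
RL: stance ticks = 3; W→S at t=2 → φ=6
RR: stance ticks = 3; W→S at t=3 → φ=5


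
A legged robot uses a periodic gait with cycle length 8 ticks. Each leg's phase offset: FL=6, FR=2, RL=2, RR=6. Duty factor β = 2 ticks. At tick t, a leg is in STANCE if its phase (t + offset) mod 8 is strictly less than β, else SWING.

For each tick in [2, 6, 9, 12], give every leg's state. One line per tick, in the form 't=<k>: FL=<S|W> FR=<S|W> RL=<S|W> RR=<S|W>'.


t=2: phase=(0,4,4,0) vs β=2 → FL=S FR=W RL=W RR=S
t=6: phase=(4,0,0,4) vs β=2 → FL=W FR=S RL=S RR=W
t=9: phase=(7,3,3,7) vs β=2 → FL=W FR=W RL=W RR=W
t=12: phase=(2,6,6,2) vs β=2 → FL=W FR=W RL=W RR=W

t=2: FL=S FR=W RL=W RR=S
t=6: FL=W FR=S RL=S RR=W
t=9: FL=W FR=W RL=W RR=W
t=12: FL=W FR=W RL=W RR=W


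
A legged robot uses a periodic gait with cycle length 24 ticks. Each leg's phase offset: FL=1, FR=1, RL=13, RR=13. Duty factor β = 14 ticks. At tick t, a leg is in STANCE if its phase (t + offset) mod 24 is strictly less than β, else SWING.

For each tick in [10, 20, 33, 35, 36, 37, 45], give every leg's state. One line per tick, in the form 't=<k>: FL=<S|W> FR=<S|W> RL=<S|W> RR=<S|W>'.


t=10: phase=(11,11,23,23) vs β=14 → FL=S FR=S RL=W RR=W
t=20: phase=(21,21,9,9) vs β=14 → FL=W FR=W RL=S RR=S
t=33: phase=(10,10,22,22) vs β=14 → FL=S FR=S RL=W RR=W
t=35: phase=(12,12,0,0) vs β=14 → FL=S FR=S RL=S RR=S
t=36: phase=(13,13,1,1) vs β=14 → FL=S FR=S RL=S RR=S
t=37: phase=(14,14,2,2) vs β=14 → FL=W FR=W RL=S RR=S
t=45: phase=(22,22,10,10) vs β=14 → FL=W FR=W RL=S RR=S

t=10: FL=S FR=S RL=W RR=W
t=20: FL=W FR=W RL=S RR=S
t=33: FL=S FR=S RL=W RR=W
t=35: FL=S FR=S RL=S RR=S
t=36: FL=S FR=S RL=S RR=S
t=37: FL=W FR=W RL=S RR=S
t=45: FL=W FR=W RL=S RR=S


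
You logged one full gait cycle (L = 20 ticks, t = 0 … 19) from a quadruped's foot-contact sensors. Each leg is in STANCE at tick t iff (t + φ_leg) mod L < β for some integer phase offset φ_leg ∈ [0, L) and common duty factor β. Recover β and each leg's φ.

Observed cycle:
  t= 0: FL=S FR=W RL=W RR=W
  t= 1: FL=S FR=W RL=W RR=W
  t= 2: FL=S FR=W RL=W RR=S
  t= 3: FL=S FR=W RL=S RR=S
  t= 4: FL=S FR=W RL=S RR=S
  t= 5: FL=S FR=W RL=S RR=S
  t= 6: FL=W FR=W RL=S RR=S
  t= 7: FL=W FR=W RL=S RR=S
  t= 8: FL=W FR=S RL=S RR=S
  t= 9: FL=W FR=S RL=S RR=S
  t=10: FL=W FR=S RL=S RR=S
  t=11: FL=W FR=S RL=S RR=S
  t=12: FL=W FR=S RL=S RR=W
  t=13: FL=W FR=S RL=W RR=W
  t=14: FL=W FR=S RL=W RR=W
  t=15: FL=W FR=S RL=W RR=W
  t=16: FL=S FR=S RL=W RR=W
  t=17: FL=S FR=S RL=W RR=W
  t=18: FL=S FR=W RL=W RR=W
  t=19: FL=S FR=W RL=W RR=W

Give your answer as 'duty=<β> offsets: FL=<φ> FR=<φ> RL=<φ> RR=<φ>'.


duty β = stance ticks per leg = 10
FL: stance ticks = 10; W→S at t=16 → φ=4
FR: stance ticks = 10; W→S at t=8 → φ=12
RL: stance ticks = 10; W→S at t=3 → φ=17
RR: stance ticks = 10; W→S at t=2 → φ=18

duty=10 offsets: FL=4 FR=12 RL=17 RR=18


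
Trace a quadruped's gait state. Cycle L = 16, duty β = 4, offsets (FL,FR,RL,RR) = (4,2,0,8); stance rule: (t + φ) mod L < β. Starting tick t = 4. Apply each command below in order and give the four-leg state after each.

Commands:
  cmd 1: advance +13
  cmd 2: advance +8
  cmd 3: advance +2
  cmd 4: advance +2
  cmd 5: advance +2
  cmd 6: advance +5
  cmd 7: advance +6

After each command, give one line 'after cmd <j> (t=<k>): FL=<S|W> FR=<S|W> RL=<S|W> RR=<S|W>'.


start t=4: FL=W FR=W RL=W RR=W
cmd 1: advance +13 → t=17, phase=(5,3,1,9) → FL=W FR=S RL=S RR=W
cmd 2: advance +8 → t=25, phase=(13,11,9,1) → FL=W FR=W RL=W RR=S
cmd 3: advance +2 → t=27, phase=(15,13,11,3) → FL=W FR=W RL=W RR=S
cmd 4: advance +2 → t=29, phase=(1,15,13,5) → FL=S FR=W RL=W RR=W
cmd 5: advance +2 → t=31, phase=(3,1,15,7) → FL=S FR=S RL=W RR=W
cmd 6: advance +5 → t=36, phase=(8,6,4,12) → FL=W FR=W RL=W RR=W
cmd 7: advance +6 → t=42, phase=(14,12,10,2) → FL=W FR=W RL=W RR=S

after cmd 1 (t=17): FL=W FR=S RL=S RR=W
after cmd 2 (t=25): FL=W FR=W RL=W RR=S
after cmd 3 (t=27): FL=W FR=W RL=W RR=S
after cmd 4 (t=29): FL=S FR=W RL=W RR=W
after cmd 5 (t=31): FL=S FR=S RL=W RR=W
after cmd 6 (t=36): FL=W FR=W RL=W RR=W
after cmd 7 (t=42): FL=W FR=W RL=W RR=S


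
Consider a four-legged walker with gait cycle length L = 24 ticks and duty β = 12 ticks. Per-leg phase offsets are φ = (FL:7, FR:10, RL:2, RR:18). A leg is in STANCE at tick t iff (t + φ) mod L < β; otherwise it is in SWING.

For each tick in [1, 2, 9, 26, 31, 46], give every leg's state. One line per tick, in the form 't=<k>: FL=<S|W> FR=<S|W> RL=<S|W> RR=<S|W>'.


t=1: phase=(8,11,3,19) vs β=12 → FL=S FR=S RL=S RR=W
t=2: phase=(9,12,4,20) vs β=12 → FL=S FR=W RL=S RR=W
t=9: phase=(16,19,11,3) vs β=12 → FL=W FR=W RL=S RR=S
t=26: phase=(9,12,4,20) vs β=12 → FL=S FR=W RL=S RR=W
t=31: phase=(14,17,9,1) vs β=12 → FL=W FR=W RL=S RR=S
t=46: phase=(5,8,0,16) vs β=12 → FL=S FR=S RL=S RR=W

t=1: FL=S FR=S RL=S RR=W
t=2: FL=S FR=W RL=S RR=W
t=9: FL=W FR=W RL=S RR=S
t=26: FL=S FR=W RL=S RR=W
t=31: FL=W FR=W RL=S RR=S
t=46: FL=S FR=S RL=S RR=W


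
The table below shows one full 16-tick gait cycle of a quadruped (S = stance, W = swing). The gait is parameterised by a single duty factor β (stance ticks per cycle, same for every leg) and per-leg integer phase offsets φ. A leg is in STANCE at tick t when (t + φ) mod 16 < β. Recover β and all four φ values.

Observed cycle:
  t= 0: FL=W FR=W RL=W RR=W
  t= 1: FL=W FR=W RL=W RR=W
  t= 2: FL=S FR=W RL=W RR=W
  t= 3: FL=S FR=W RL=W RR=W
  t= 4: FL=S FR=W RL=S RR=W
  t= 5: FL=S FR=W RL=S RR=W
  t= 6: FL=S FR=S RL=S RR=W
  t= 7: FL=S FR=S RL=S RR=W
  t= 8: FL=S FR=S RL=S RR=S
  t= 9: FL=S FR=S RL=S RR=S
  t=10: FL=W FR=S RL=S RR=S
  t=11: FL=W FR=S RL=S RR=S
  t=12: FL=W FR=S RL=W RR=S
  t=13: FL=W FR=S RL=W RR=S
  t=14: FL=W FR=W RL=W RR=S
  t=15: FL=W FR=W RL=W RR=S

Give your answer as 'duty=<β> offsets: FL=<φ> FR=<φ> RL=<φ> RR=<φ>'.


duty β = stance ticks per leg = 8
FL: stance ticks = 8; W→S at t=2 → φ=14
FR: stance ticks = 8; W→S at t=6 → φ=10
RL: stance ticks = 8; W→S at t=4 → φ=12
RR: stance ticks = 8; W→S at t=8 → φ=8

duty=8 offsets: FL=14 FR=10 RL=12 RR=8


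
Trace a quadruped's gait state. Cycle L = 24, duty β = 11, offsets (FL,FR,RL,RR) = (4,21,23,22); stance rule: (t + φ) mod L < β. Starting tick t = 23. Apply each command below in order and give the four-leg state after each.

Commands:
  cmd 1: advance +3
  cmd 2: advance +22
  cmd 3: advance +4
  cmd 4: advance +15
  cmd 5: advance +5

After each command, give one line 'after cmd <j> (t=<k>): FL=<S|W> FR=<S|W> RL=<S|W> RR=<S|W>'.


start t=23: FL=S FR=W RL=W RR=W
cmd 1: advance +3 → t=26, phase=(6,23,1,0) → FL=S FR=W RL=S RR=S
cmd 2: advance +22 → t=48, phase=(4,21,23,22) → FL=S FR=W RL=W RR=W
cmd 3: advance +4 → t=52, phase=(8,1,3,2) → FL=S FR=S RL=S RR=S
cmd 4: advance +15 → t=67, phase=(23,16,18,17) → FL=W FR=W RL=W RR=W
cmd 5: advance +5 → t=72, phase=(4,21,23,22) → FL=S FR=W RL=W RR=W

after cmd 1 (t=26): FL=S FR=W RL=S RR=S
after cmd 2 (t=48): FL=S FR=W RL=W RR=W
after cmd 3 (t=52): FL=S FR=S RL=S RR=S
after cmd 4 (t=67): FL=W FR=W RL=W RR=W
after cmd 5 (t=72): FL=S FR=W RL=W RR=W


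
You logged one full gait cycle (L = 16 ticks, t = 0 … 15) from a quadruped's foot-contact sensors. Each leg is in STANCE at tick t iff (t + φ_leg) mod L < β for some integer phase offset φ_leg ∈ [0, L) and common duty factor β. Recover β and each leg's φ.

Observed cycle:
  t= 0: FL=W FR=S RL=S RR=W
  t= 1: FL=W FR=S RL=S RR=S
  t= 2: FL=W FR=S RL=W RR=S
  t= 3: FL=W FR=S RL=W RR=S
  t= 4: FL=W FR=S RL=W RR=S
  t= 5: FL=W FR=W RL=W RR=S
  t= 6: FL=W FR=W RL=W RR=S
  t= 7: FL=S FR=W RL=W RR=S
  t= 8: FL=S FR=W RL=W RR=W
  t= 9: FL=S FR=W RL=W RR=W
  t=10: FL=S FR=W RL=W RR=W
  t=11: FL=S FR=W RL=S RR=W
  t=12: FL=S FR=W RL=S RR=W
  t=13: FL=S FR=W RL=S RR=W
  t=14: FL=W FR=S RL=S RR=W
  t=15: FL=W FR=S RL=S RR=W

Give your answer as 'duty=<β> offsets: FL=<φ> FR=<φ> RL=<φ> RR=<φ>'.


duty=7 offsets: FL=9 FR=2 RL=5 RR=15

duty β = stance ticks per leg = 7
FL: stance ticks = 7; W→S at t=7 → φ=9
FR: stance ticks = 7; W→S at t=14 → φ=2
RL: stance ticks = 7; W→S at t=11 → φ=5
RR: stance ticks = 7; W→S at t=1 → φ=15


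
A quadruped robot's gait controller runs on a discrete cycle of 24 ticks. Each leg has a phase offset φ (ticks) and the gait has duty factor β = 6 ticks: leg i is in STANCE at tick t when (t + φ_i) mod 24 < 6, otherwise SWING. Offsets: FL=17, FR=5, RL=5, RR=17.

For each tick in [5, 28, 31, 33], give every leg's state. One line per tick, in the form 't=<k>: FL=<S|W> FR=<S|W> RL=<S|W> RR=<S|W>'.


t=5: phase=(22,10,10,22) vs β=6 → FL=W FR=W RL=W RR=W
t=28: phase=(21,9,9,21) vs β=6 → FL=W FR=W RL=W RR=W
t=31: phase=(0,12,12,0) vs β=6 → FL=S FR=W RL=W RR=S
t=33: phase=(2,14,14,2) vs β=6 → FL=S FR=W RL=W RR=S

t=5: FL=W FR=W RL=W RR=W
t=28: FL=W FR=W RL=W RR=W
t=31: FL=S FR=W RL=W RR=S
t=33: FL=S FR=W RL=W RR=S


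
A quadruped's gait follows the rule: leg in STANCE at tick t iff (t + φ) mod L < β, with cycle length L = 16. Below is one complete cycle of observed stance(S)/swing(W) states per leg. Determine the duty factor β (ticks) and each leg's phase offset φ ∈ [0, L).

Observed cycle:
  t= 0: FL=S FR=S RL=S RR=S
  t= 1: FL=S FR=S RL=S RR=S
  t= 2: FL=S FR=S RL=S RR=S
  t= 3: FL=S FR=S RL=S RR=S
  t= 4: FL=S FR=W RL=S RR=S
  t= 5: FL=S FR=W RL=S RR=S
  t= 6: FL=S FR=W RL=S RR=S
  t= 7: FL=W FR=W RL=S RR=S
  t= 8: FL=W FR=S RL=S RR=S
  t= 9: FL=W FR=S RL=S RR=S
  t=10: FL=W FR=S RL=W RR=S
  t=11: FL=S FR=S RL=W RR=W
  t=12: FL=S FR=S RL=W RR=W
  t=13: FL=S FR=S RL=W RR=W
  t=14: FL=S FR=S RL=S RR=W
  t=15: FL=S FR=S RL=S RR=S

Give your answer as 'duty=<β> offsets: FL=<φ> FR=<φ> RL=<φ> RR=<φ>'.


duty=12 offsets: FL=5 FR=8 RL=2 RR=1

duty β = stance ticks per leg = 12
FL: stance ticks = 12; W→S at t=11 → φ=5
FR: stance ticks = 12; W→S at t=8 → φ=8
RL: stance ticks = 12; W→S at t=14 → φ=2
RR: stance ticks = 12; W→S at t=15 → φ=1


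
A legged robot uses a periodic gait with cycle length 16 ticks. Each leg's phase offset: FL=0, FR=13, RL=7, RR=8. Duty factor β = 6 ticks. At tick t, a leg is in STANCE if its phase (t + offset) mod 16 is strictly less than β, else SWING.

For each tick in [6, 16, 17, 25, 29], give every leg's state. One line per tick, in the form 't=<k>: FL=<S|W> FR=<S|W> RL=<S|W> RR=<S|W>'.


t=6: phase=(6,3,13,14) vs β=6 → FL=W FR=S RL=W RR=W
t=16: phase=(0,13,7,8) vs β=6 → FL=S FR=W RL=W RR=W
t=17: phase=(1,14,8,9) vs β=6 → FL=S FR=W RL=W RR=W
t=25: phase=(9,6,0,1) vs β=6 → FL=W FR=W RL=S RR=S
t=29: phase=(13,10,4,5) vs β=6 → FL=W FR=W RL=S RR=S

t=6: FL=W FR=S RL=W RR=W
t=16: FL=S FR=W RL=W RR=W
t=17: FL=S FR=W RL=W RR=W
t=25: FL=W FR=W RL=S RR=S
t=29: FL=W FR=W RL=S RR=S


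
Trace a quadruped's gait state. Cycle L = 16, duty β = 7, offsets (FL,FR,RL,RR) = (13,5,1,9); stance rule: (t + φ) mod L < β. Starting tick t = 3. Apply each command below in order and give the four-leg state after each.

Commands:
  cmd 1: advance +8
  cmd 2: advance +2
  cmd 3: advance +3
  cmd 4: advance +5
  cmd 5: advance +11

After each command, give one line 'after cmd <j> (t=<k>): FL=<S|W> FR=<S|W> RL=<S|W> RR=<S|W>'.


start t=3: FL=S FR=W RL=S RR=W
cmd 1: advance +8 → t=11, phase=(8,0,12,4) → FL=W FR=S RL=W RR=S
cmd 2: advance +2 → t=13, phase=(10,2,14,6) → FL=W FR=S RL=W RR=S
cmd 3: advance +3 → t=16, phase=(13,5,1,9) → FL=W FR=S RL=S RR=W
cmd 4: advance +5 → t=21, phase=(2,10,6,14) → FL=S FR=W RL=S RR=W
cmd 5: advance +11 → t=32, phase=(13,5,1,9) → FL=W FR=S RL=S RR=W

after cmd 1 (t=11): FL=W FR=S RL=W RR=S
after cmd 2 (t=13): FL=W FR=S RL=W RR=S
after cmd 3 (t=16): FL=W FR=S RL=S RR=W
after cmd 4 (t=21): FL=S FR=W RL=S RR=W
after cmd 5 (t=32): FL=W FR=S RL=S RR=W


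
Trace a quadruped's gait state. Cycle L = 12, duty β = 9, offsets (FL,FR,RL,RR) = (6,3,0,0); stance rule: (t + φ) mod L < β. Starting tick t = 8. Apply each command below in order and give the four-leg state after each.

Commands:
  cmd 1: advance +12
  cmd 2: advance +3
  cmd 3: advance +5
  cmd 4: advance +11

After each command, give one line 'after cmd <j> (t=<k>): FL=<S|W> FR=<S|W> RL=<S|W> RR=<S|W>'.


start t=8: FL=S FR=W RL=S RR=S
cmd 1: advance +12 → t=20, phase=(2,11,8,8) → FL=S FR=W RL=S RR=S
cmd 2: advance +3 → t=23, phase=(5,2,11,11) → FL=S FR=S RL=W RR=W
cmd 3: advance +5 → t=28, phase=(10,7,4,4) → FL=W FR=S RL=S RR=S
cmd 4: advance +11 → t=39, phase=(9,6,3,3) → FL=W FR=S RL=S RR=S

after cmd 1 (t=20): FL=S FR=W RL=S RR=S
after cmd 2 (t=23): FL=S FR=S RL=W RR=W
after cmd 3 (t=28): FL=W FR=S RL=S RR=S
after cmd 4 (t=39): FL=W FR=S RL=S RR=S


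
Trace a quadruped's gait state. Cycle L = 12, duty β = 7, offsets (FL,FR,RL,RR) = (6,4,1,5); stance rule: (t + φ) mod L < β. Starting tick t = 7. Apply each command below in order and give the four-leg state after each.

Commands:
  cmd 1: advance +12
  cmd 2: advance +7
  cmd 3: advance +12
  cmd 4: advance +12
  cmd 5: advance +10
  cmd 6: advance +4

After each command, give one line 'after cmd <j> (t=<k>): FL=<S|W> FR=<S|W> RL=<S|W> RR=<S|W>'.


start t=7: FL=S FR=W RL=W RR=S
cmd 1: advance +12 → t=19, phase=(1,11,8,0) → FL=S FR=W RL=W RR=S
cmd 2: advance +7 → t=26, phase=(8,6,3,7) → FL=W FR=S RL=S RR=W
cmd 3: advance +12 → t=38, phase=(8,6,3,7) → FL=W FR=S RL=S RR=W
cmd 4: advance +12 → t=50, phase=(8,6,3,7) → FL=W FR=S RL=S RR=W
cmd 5: advance +10 → t=60, phase=(6,4,1,5) → FL=S FR=S RL=S RR=S
cmd 6: advance +4 → t=64, phase=(10,8,5,9) → FL=W FR=W RL=S RR=W

after cmd 1 (t=19): FL=S FR=W RL=W RR=S
after cmd 2 (t=26): FL=W FR=S RL=S RR=W
after cmd 3 (t=38): FL=W FR=S RL=S RR=W
after cmd 4 (t=50): FL=W FR=S RL=S RR=W
after cmd 5 (t=60): FL=S FR=S RL=S RR=S
after cmd 6 (t=64): FL=W FR=W RL=S RR=W


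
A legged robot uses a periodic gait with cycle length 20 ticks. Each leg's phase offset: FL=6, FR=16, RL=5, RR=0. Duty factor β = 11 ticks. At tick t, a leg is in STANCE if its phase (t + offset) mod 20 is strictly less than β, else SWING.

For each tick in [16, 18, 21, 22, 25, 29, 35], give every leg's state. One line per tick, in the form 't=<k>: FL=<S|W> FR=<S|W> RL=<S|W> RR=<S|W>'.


t=16: FL=S FR=W RL=S RR=W
t=18: FL=S FR=W RL=S RR=W
t=21: FL=S FR=W RL=S RR=S
t=22: FL=S FR=W RL=S RR=S
t=25: FL=W FR=S RL=S RR=S
t=29: FL=W FR=S RL=W RR=S
t=35: FL=S FR=W RL=S RR=W

t=16: phase=(2,12,1,16) vs β=11 → FL=S FR=W RL=S RR=W
t=18: phase=(4,14,3,18) vs β=11 → FL=S FR=W RL=S RR=W
t=21: phase=(7,17,6,1) vs β=11 → FL=S FR=W RL=S RR=S
t=22: phase=(8,18,7,2) vs β=11 → FL=S FR=W RL=S RR=S
t=25: phase=(11,1,10,5) vs β=11 → FL=W FR=S RL=S RR=S
t=29: phase=(15,5,14,9) vs β=11 → FL=W FR=S RL=W RR=S
t=35: phase=(1,11,0,15) vs β=11 → FL=S FR=W RL=S RR=W


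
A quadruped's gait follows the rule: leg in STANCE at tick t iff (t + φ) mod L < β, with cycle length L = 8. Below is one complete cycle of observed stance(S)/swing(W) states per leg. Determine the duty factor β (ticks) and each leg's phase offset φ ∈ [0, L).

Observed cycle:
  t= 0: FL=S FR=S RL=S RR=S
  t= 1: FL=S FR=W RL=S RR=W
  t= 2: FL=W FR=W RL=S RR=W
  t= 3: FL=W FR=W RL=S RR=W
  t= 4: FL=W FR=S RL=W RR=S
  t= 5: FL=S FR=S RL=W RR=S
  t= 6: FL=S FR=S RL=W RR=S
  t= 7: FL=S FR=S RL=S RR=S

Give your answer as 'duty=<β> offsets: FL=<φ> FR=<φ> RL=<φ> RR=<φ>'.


duty=5 offsets: FL=3 FR=4 RL=1 RR=4

duty β = stance ticks per leg = 5
FL: stance ticks = 5; W→S at t=5 → φ=3
FR: stance ticks = 5; W→S at t=4 → φ=4
RL: stance ticks = 5; W→S at t=7 → φ=1
RR: stance ticks = 5; W→S at t=4 → φ=4


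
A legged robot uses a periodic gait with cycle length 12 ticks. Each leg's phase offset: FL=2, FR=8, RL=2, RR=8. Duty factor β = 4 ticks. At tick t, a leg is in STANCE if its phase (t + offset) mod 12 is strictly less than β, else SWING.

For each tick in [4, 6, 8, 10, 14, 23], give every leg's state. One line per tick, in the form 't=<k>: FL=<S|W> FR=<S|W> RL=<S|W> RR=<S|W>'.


t=4: FL=W FR=S RL=W RR=S
t=6: FL=W FR=S RL=W RR=S
t=8: FL=W FR=W RL=W RR=W
t=10: FL=S FR=W RL=S RR=W
t=14: FL=W FR=W RL=W RR=W
t=23: FL=S FR=W RL=S RR=W

t=4: phase=(6,0,6,0) vs β=4 → FL=W FR=S RL=W RR=S
t=6: phase=(8,2,8,2) vs β=4 → FL=W FR=S RL=W RR=S
t=8: phase=(10,4,10,4) vs β=4 → FL=W FR=W RL=W RR=W
t=10: phase=(0,6,0,6) vs β=4 → FL=S FR=W RL=S RR=W
t=14: phase=(4,10,4,10) vs β=4 → FL=W FR=W RL=W RR=W
t=23: phase=(1,7,1,7) vs β=4 → FL=S FR=W RL=S RR=W


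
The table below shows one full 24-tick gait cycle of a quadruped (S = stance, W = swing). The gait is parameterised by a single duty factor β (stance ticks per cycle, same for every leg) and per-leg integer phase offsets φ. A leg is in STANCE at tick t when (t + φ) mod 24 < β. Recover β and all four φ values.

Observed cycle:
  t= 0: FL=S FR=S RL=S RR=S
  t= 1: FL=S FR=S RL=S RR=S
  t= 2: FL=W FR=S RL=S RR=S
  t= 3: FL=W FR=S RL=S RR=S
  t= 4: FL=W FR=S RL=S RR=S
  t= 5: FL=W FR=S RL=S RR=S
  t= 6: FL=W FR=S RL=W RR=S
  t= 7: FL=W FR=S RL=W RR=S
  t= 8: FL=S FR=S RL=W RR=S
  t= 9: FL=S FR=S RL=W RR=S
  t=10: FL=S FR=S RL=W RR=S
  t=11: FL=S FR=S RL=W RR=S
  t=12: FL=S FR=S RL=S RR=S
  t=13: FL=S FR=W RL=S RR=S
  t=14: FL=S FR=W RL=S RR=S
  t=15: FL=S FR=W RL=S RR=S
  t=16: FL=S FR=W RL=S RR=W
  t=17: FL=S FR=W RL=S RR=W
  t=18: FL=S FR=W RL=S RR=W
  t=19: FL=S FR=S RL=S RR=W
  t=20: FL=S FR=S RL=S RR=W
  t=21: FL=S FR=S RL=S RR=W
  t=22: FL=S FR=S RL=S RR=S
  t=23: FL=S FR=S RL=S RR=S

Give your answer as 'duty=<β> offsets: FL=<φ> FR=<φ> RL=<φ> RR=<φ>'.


duty β = stance ticks per leg = 18
FL: stance ticks = 18; W→S at t=8 → φ=16
FR: stance ticks = 18; W→S at t=19 → φ=5
RL: stance ticks = 18; W→S at t=12 → φ=12
RR: stance ticks = 18; W→S at t=22 → φ=2

duty=18 offsets: FL=16 FR=5 RL=12 RR=2


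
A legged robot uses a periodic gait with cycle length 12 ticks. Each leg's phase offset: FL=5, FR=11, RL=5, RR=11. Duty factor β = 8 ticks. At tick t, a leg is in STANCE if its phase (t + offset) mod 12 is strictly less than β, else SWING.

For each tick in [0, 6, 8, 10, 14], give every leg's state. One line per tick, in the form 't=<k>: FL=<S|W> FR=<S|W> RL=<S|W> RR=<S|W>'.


t=0: phase=(5,11,5,11) vs β=8 → FL=S FR=W RL=S RR=W
t=6: phase=(11,5,11,5) vs β=8 → FL=W FR=S RL=W RR=S
t=8: phase=(1,7,1,7) vs β=8 → FL=S FR=S RL=S RR=S
t=10: phase=(3,9,3,9) vs β=8 → FL=S FR=W RL=S RR=W
t=14: phase=(7,1,7,1) vs β=8 → FL=S FR=S RL=S RR=S

t=0: FL=S FR=W RL=S RR=W
t=6: FL=W FR=S RL=W RR=S
t=8: FL=S FR=S RL=S RR=S
t=10: FL=S FR=W RL=S RR=W
t=14: FL=S FR=S RL=S RR=S


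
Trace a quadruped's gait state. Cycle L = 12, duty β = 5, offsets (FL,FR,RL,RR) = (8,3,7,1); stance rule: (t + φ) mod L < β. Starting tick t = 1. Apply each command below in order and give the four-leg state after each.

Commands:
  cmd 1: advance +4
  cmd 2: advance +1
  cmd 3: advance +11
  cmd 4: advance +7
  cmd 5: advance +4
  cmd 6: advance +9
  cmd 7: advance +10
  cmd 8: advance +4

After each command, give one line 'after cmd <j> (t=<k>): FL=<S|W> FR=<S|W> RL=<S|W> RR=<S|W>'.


after cmd 1 (t=5): FL=S FR=W RL=S RR=W
after cmd 2 (t=6): FL=S FR=W RL=S RR=W
after cmd 3 (t=17): FL=S FR=W RL=S RR=W
after cmd 4 (t=24): FL=W FR=S RL=W RR=S
after cmd 5 (t=28): FL=S FR=W RL=W RR=W
after cmd 6 (t=37): FL=W FR=S RL=W RR=S
after cmd 7 (t=47): FL=W FR=S RL=W RR=S
after cmd 8 (t=51): FL=W FR=W RL=W RR=S

start t=1: FL=W FR=S RL=W RR=S
cmd 1: advance +4 → t=5, phase=(1,8,0,6) → FL=S FR=W RL=S RR=W
cmd 2: advance +1 → t=6, phase=(2,9,1,7) → FL=S FR=W RL=S RR=W
cmd 3: advance +11 → t=17, phase=(1,8,0,6) → FL=S FR=W RL=S RR=W
cmd 4: advance +7 → t=24, phase=(8,3,7,1) → FL=W FR=S RL=W RR=S
cmd 5: advance +4 → t=28, phase=(0,7,11,5) → FL=S FR=W RL=W RR=W
cmd 6: advance +9 → t=37, phase=(9,4,8,2) → FL=W FR=S RL=W RR=S
cmd 7: advance +10 → t=47, phase=(7,2,6,0) → FL=W FR=S RL=W RR=S
cmd 8: advance +4 → t=51, phase=(11,6,10,4) → FL=W FR=W RL=W RR=S
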